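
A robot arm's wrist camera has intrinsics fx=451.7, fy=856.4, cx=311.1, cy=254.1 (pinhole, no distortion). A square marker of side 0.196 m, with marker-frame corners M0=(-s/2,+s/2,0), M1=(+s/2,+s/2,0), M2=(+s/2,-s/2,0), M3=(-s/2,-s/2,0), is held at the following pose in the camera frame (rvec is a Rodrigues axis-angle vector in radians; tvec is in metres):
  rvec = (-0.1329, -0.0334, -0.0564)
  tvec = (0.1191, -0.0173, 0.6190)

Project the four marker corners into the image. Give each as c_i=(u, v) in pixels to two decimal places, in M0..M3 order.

c0=(331.37, 374.88) c1=(476.01, 358.58) c2=(461.19, 92.97) c3=(322.31, 105.53)

Intrinsics K: fx=451.7, fy=856.4, cx=311.1, cy=254.1
Marker side s = 0.196 m; corners in marker frame (Z=0):
  M0 = (-0.0980, +0.0980, 0)
  M1 = (+0.0980, +0.0980, 0)
  M2 = (+0.0980, -0.0980, 0)
  M3 = (-0.0980, -0.0980, 0)
rvec = (-0.1329, -0.0334, -0.0564), |rvec| = θ = 0.14819 rad = 8.490°
Rodrigues: sinθ=0.14764, 1−cosθ=0.01096; R = I + sinθ·[k]× + (1−cosθ)·[k]×²:
    [+0.99786 +0.05841 -0.02954]
    [-0.05398 +0.98960 +0.13335]
    [+0.03702 -0.13147 +0.99063]
t = (0.1191, -0.0173, 0.6190) m
M0: Pc = R·M0+t = (+0.02703, +0.08497, +0.60249); u = 451.7·(+0.02703)/0.60249 + 311.1 = 331.3682, v = 856.4·(+0.08497)/0.60249 + 254.1 = 374.8804
M1: Pc = R·M1+t = (+0.22261, +0.07439, +0.60974); u = 451.7·(+0.22261)/0.60974 + 311.1 = 476.0132, v = 856.4·(+0.07439)/0.60974 + 254.1 = 358.5836
M2: Pc = R·M2+t = (+0.21117, -0.11957, +0.63551); u = 451.7·(+0.21117)/0.63551 + 311.1 = 461.1893, v = 856.4·(-0.11957)/0.63551 + 254.1 = 92.9700
M3: Pc = R·M3+t = (+0.01559, -0.10899, +0.62826); u = 451.7·(+0.01559)/0.62826 + 311.1 = 322.3060, v = 856.4·(-0.10899)/0.62826 + 254.1 = 105.5308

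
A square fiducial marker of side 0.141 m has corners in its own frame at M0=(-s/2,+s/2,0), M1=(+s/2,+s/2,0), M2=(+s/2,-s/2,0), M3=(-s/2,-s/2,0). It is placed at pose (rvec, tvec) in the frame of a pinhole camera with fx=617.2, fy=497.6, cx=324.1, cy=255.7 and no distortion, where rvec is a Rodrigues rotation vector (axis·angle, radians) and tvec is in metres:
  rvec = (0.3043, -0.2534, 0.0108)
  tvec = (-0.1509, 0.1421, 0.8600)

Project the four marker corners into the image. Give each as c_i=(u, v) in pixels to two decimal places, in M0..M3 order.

c0=(164.96, 377.50) c1=(264.97, 370.60) c2=(267.03, 298.03) c3=(162.05, 302.19)

Intrinsics K: fx=617.2, fy=497.6, cx=324.1, cy=255.7
Marker side s = 0.141 m; corners in marker frame (Z=0):
  M0 = (-0.0705, +0.0705, 0)
  M1 = (+0.0705, +0.0705, 0)
  M2 = (+0.0705, -0.0705, 0)
  M3 = (-0.0705, -0.0705, 0)
rvec = (0.3043, -0.2534, 0.0108), |rvec| = θ = 0.39614 rad = 22.697°
Rodrigues: sinθ=0.38586, 1−cosθ=0.07744; R = I + sinθ·[k]× + (1−cosθ)·[k]×²:
    [+0.96825 -0.04857 -0.24520]
    [-0.02753 +0.95425 -0.29775]
    [+0.24845 +0.29505 +0.92261]
t = (-0.1509, 0.1421, 0.8600) m
M0: Pc = R·M0+t = (-0.22259, +0.21132, +0.86329); u = 617.2·(-0.22259)/0.86329 + 324.1 = 164.9635, v = 497.6·(+0.21132)/0.86329 + 255.7 = 377.5027
M1: Pc = R·M1+t = (-0.08606, +0.20743, +0.89832); u = 617.2·(-0.08606)/0.89832 + 324.1 = 264.9697, v = 497.6·(+0.20743)/0.89832 + 255.7 = 370.6024
M2: Pc = R·M2+t = (-0.07921, +0.07288, +0.85671); u = 617.2·(-0.07921)/0.85671 + 324.1 = 267.0323, v = 497.6·(+0.07288)/0.85671 + 255.7 = 298.0331
M3: Pc = R·M3+t = (-0.21574, +0.07677, +0.82168); u = 617.2·(-0.21574)/0.82168 + 324.1 = 162.0507, v = 497.6·(+0.07677)/0.82168 + 255.7 = 302.1889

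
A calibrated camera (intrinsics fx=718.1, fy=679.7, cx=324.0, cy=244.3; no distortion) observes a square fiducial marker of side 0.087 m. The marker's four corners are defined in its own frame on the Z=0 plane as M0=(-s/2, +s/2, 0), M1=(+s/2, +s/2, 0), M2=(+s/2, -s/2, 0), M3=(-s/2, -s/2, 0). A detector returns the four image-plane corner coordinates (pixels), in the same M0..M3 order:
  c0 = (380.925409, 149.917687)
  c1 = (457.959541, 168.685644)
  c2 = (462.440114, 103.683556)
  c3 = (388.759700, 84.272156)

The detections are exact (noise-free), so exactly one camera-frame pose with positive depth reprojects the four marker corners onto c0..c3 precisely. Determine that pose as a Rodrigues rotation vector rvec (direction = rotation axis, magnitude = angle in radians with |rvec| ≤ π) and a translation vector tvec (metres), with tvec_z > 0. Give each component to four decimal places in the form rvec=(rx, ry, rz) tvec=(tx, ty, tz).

rvec=(-0.3711, -0.2391, 0.1778) tvec=(0.1063, -0.1341, 0.7708)

Intrinsics K: fx=718.1, fy=679.7, cx=324.0, cy=244.3
Marker side s = 0.087 m; corners in marker frame (Z=0):
  M0 = (-0.0435, +0.0435, 0)
  M1 = (+0.0435, +0.0435, 0)
  M2 = (+0.0435, -0.0435, 0)
  M3 = (-0.0435, -0.0435, 0)
Detected image corners:
  c0 = (380.925409, 149.917687) px
  c1 = (457.959541, 168.685644) px
  c2 = (462.440114, 103.683556) px
  c3 = (388.759700, 84.272156) px
Planar DLT: solve 8×8 A·h = b for H (H[2,2]=1):
  H  [+974.17527 -277.83945 +423.00743]
  H  [+251.99390 +688.68046 +126.04928]
  H  [+0.25658 -0.49058 +1.00000]
B = K⁻¹H; ‖b₁‖=1.297335, ‖b₂‖=1.297335; λ = 2/(‖b₁‖+‖b₂‖) = 0.770811, sign → tz>0 ⇒ λ=+0.770811
r₁ = λ·B[:,0] = (+0.95645,+0.21469,+0.19778); r₂ = λ·B[:,1] = (-0.12762,+0.91691,-0.37814)
r₃ = r₁×r₂ = (-0.26252,+0.33643,+0.90437); SVD([r₁ r₂ r₃]) → R = UVᵀ:
  R  [+0.95645 -0.12762 -0.26252]
  R  [+0.21469 +0.91691 +0.33643]
  R  [+0.19778 -0.37814 +0.90437]
t = (+0.10627, -0.13410, +0.77081) m
tr R = 2.777732; θ = arccos((tr R − 1)/2) = 0.475933 rad = 27.269°
axis k = ((R−Rᵀ)₃₂, (R−Rᵀ)₁₃, (R−Rᵀ)₂₁) / (2 sinθ) = (-0.779820, -0.502328, +0.373561)
rvec = θ·k = (-0.371142, -0.239074, +0.177790)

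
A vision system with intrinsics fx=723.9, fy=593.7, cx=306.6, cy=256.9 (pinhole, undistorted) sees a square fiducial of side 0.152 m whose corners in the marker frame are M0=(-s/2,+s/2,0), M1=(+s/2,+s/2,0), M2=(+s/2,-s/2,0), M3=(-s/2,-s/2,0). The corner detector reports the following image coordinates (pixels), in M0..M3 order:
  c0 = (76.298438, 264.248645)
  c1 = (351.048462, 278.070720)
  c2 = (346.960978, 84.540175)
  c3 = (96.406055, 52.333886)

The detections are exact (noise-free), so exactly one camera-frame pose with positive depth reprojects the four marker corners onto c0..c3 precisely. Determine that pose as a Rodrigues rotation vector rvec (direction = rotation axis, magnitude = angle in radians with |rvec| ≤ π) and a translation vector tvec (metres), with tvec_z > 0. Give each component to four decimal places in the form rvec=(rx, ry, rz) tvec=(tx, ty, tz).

rvec=(-0.2452, -0.2872, 0.0336) tvec=(-0.0473, -0.0639, 0.4167)

Intrinsics K: fx=723.9, fy=593.7, cx=306.6, cy=256.9
Marker side s = 0.152 m; corners in marker frame (Z=0):
  M0 = (-0.0760, +0.0760, 0)
  M1 = (+0.0760, +0.0760, 0)
  M2 = (+0.0760, -0.0760, 0)
  M3 = (-0.0760, -0.0760, 0)
Detected image corners:
  c0 = (76.298438, 264.248645) px
  c1 = (351.048462, 278.070720) px
  c2 = (346.960978, 84.540175) px
  c3 = (96.406055, 52.333886) px
Planar DLT: solve 8×8 A·h = b for H (H[2,2]=1):
  H  [+1868.78184 -176.20672 +224.47533]
  H  [+266.69945 +1231.18292 +165.86546]
  H  [+0.66313 -0.58582 +1.00000]
B = K⁻¹H; ‖b₁‖=2.399839, ‖b₂‖=2.399839; λ = 2/(‖b₁‖+‖b₂‖) = 0.416695, sign → tz>0 ⇒ λ=+0.416695
r₁ = λ·B[:,0] = (+0.95868,+0.06762,+0.27632); r₂ = λ·B[:,1] = (+0.00196,+0.96975,-0.24411)
r₃ = r₁×r₂ = (-0.28447,+0.23456,+0.92955); SVD([r₁ r₂ r₃]) → R = UVᵀ:
  R  [+0.95868 +0.00196 -0.28447]
  R  [+0.06762 +0.96975 +0.23456]
  R  [+0.27632 -0.24411 +0.92955]
t = (-0.04727, -0.06389, +0.41669) m
tr R = 2.857977; θ = arccos((tr R − 1)/2) = 0.379126 rad = 21.722°
axis k = ((R−Rᵀ)₃₂, (R−Rᵀ)₁₃, (R−Rᵀ)₂₁) / (2 sinθ) = (-0.646662, -0.757601, +0.088702)
rvec = θ·k = (-0.245166, -0.287226, +0.033629)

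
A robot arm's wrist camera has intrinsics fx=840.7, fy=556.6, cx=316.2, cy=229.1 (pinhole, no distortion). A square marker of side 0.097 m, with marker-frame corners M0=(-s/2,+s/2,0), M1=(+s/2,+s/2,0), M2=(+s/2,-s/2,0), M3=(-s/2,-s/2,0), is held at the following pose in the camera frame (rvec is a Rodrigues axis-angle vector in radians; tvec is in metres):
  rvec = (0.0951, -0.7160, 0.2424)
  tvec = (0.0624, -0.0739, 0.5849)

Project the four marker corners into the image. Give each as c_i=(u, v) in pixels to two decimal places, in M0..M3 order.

c0=(338.81, 192.83) c1=(432.65, 212.97) c2=(466.05, 128.24) c3=(376.01, 98.28)

Intrinsics K: fx=840.7, fy=556.6, cx=316.2, cy=229.1
Marker side s = 0.097 m; corners in marker frame (Z=0):
  M0 = (-0.0485, +0.0485, 0)
  M1 = (+0.0485, +0.0485, 0)
  M2 = (+0.0485, -0.0485, 0)
  M3 = (-0.0485, -0.0485, 0)
rvec = (0.0951, -0.7160, 0.2424), |rvec| = θ = 0.76188 rad = 43.652°
Rodrigues: sinθ=0.69028, 1−cosθ=0.27646; R = I + sinθ·[k]× + (1−cosθ)·[k]×²:
    [+0.72785 -0.25205 -0.63774]
    [+0.18719 +0.96771 -0.16883]
    [+0.65969 +0.00350 +0.75153]
t = (0.0624, -0.0739, 0.5849) m
M0: Pc = R·M0+t = (+0.01487, -0.03604, +0.55307); u = 840.7·(+0.01487)/0.55307 + 316.2 = 338.8105, v = 556.6·(-0.03604)/0.55307 + 229.1 = 192.8253
M1: Pc = R·M1+t = (+0.08548, -0.01789, +0.61706); u = 840.7·(+0.08548)/0.61706 + 316.2 = 432.6542, v = 556.6·(-0.01789)/0.61706 + 229.1 = 212.9653
M2: Pc = R·M2+t = (+0.10993, -0.11176, +0.61673); u = 840.7·(+0.10993)/0.61673 + 316.2 = 466.0464, v = 556.6·(-0.11176)/0.61673 + 229.1 = 128.2401
M3: Pc = R·M3+t = (+0.03932, -0.12991, +0.55274); u = 840.7·(+0.03932)/0.55274 + 316.2 = 376.0108, v = 556.6·(-0.12991)/0.55274 + 229.1 = 98.2790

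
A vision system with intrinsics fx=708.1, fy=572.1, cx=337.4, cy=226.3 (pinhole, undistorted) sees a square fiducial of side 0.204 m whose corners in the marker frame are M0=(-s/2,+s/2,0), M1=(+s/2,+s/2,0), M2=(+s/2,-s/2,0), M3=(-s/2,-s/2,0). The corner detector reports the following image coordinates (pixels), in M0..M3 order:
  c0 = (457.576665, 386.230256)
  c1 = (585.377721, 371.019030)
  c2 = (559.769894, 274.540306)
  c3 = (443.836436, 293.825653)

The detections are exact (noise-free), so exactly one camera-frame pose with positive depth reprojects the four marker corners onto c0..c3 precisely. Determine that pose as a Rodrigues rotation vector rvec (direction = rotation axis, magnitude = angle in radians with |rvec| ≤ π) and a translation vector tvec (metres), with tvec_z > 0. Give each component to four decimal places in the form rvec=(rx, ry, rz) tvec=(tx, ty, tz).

Intrinsics K: fx=708.1, fy=572.1, cx=337.4, cy=226.3
Marker side s = 0.204 m; corners in marker frame (Z=0):
  M0 = (-0.1020, +0.1020, 0)
  M1 = (+0.1020, +0.1020, 0)
  M2 = (+0.1020, -0.1020, 0)
  M3 = (-0.1020, -0.1020, 0)
Detected image corners:
  c0 = (457.576665, 386.230256) px
  c1 = (585.377721, 371.019030) px
  c2 = (559.769894, 274.540306) px
  c3 = (443.836436, 293.825653) px
Planar DLT: solve 8×8 A·h = b for H (H[2,2]=1):
  H  [+447.68702 -124.69437 +509.40519]
  H  [-181.12746 +319.97551 +329.58535]
  H  [-0.29009 -0.43053 +1.00000]
B = K⁻¹H; ‖b₁‖=0.847651, ‖b₂‖=0.847651; λ = 2/(‖b₁‖+‖b₂‖) = 1.179731, sign → tz>0 ⇒ λ=+1.179731
r₁ = λ·B[:,0] = (+0.90894,-0.23813,-0.34223); r₂ = λ·B[:,1] = (+0.03426,+0.86073,-0.50791)
r₃ = r₁×r₂ = (+0.41552,+0.44993,+0.79051); SVD([r₁ r₂ r₃]) → R = UVᵀ:
  R  [+0.90894 +0.03426 +0.41552]
  R  [-0.23813 +0.86073 +0.44993]
  R  [-0.34223 -0.50791 +0.79051]
t = (+0.28657, +0.21299, +1.17973) m
tr R = 2.560181; θ = arccos((tr R − 1)/2) = 0.675986 rad = 38.731°
axis k = ((R−Rᵀ)₃₂, (R−Rᵀ)₁₃, (R−Rᵀ)₂₁) / (2 sinθ) = (-0.765452, +0.605556, -0.217682)
rvec = θ·k = (-0.517435, +0.409347, -0.147150)

rvec=(-0.5174, 0.4093, -0.1472) tvec=(0.2866, 0.2130, 1.1797)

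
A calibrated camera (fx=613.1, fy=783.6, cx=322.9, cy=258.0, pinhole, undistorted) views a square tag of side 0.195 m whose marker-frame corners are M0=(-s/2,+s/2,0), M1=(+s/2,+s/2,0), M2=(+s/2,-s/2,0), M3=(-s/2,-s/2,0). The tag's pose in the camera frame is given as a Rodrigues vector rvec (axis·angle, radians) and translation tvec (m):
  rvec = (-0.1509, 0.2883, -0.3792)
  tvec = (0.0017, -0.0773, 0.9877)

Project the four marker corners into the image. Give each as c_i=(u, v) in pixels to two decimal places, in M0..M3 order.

c0=(291.03, 297.30) c1=(401.96, 237.02) c2=(357.20, 95.05) c3=(252.54, 159.74)

Intrinsics K: fx=613.1, fy=783.6, cx=322.9, cy=258.0
Marker side s = 0.195 m; corners in marker frame (Z=0):
  M0 = (-0.0975, +0.0975, 0)
  M1 = (+0.0975, +0.0975, 0)
  M2 = (+0.0975, -0.0975, 0)
  M3 = (-0.0975, -0.0975, 0)
rvec = (-0.1509, 0.2883, -0.3792), |rvec| = θ = 0.49968 rad = 28.630°
Rodrigues: sinθ=0.47914, 1−cosθ=0.12226; R = I + sinθ·[k]× + (1−cosθ)·[k]×²:
    [+0.88889 +0.34231 +0.30447]
    [-0.38492 +0.91844 +0.09116]
    [-0.24843 -0.19823 +0.94815]
t = (0.0017, -0.0773, 0.9877) m
M0: Pc = R·M0+t = (-0.05159, +0.04978, +0.99259); u = 613.1·(-0.05159)/0.99259 + 322.9 = 291.0336, v = 783.6·(+0.04978)/0.99259 + 258.0 = 297.2964
M1: Pc = R·M1+t = (+0.12174, -0.02528, +0.94415); u = 613.1·(+0.12174)/0.94415 + 322.9 = 401.9552, v = 783.6·(-0.02528)/0.94415 + 258.0 = 237.0171
M2: Pc = R·M2+t = (+0.05499, -0.20438, +0.98281); u = 613.1·(+0.05499)/0.98281 + 322.9 = 357.2048, v = 783.6·(-0.20438)/0.98281 + 258.0 = 95.0481
M3: Pc = R·M3+t = (-0.11834, -0.12932, +1.03125); u = 613.1·(-0.11834)/1.03125 + 322.9 = 252.5432, v = 783.6·(-0.12932)/1.03125 + 258.0 = 159.7371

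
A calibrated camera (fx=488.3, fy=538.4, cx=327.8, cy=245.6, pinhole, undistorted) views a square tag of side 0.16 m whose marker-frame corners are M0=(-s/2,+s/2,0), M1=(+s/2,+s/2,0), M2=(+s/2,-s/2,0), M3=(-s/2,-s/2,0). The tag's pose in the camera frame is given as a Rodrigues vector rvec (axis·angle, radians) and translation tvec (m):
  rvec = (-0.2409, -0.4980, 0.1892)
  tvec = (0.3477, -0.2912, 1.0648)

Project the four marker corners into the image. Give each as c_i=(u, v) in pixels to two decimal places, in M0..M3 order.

Intrinsics K: fx=488.3, fy=538.4, cx=327.8, cy=245.6
Marker side s = 0.16 m; corners in marker frame (Z=0):
  M0 = (-0.0800, +0.0800, 0)
  M1 = (+0.0800, +0.0800, 0)
  M2 = (+0.0800, -0.0800, 0)
  M3 = (-0.0800, -0.0800, 0)
rvec = (-0.2409, -0.4980, 0.1892), |rvec| = θ = 0.58467 rad = 33.499°
Rodrigues: sinθ=0.55192, 1−cosθ=0.16610; R = I + sinθ·[k]× + (1−cosθ)·[k]×²:
    [+0.86210 -0.12031 -0.49226]
    [+0.23690 +0.95441 +0.18162]
    [+0.44796 -0.27319 +0.85129]
t = (0.3477, -0.2912, 1.0648) m
M0: Pc = R·M0+t = (+0.26911, -0.23380, +1.00711); u = 488.3·(+0.26911)/1.00711 + 327.8 = 458.2778, v = 538.4·(-0.23380)/1.00711 + 245.6 = 120.6108
M1: Pc = R·M1+t = (+0.40704, -0.19590, +1.07878); u = 488.3·(+0.40704)/1.07878 + 327.8 = 512.0441, v = 538.4·(-0.19590)/1.07878 + 245.6 = 147.8321
M2: Pc = R·M2+t = (+0.42629, -0.34860, +1.12249); u = 488.3·(+0.42629)/1.12249 + 327.8 = 513.2432, v = 538.4·(-0.34860)/1.12249 + 245.6 = 78.3948
M3: Pc = R·M3+t = (+0.28836, -0.38650, +1.05082); u = 488.3·(+0.28836)/1.05082 + 327.8 = 461.7953, v = 538.4·(-0.38650)/1.05082 + 245.6 = 47.5696

c0=(458.28, 120.61) c1=(512.04, 147.83) c2=(513.24, 78.39) c3=(461.80, 47.57)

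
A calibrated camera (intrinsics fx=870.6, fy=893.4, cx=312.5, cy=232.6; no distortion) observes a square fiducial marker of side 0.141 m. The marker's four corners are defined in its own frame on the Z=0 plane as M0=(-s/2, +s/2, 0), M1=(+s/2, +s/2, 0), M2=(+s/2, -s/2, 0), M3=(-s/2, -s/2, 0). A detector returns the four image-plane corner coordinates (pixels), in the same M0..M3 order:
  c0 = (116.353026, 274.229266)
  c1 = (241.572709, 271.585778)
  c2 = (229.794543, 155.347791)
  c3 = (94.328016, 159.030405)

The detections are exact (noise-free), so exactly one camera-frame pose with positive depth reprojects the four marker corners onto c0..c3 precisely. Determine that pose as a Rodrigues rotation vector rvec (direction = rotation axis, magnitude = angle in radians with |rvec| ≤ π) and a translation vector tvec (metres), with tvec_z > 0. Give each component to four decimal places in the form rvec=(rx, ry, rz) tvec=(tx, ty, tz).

Intrinsics K: fx=870.6, fy=893.4, cx=312.5, cy=232.6
Marker side s = 0.141 m; corners in marker frame (Z=0):
  M0 = (-0.0705, +0.0705, 0)
  M1 = (+0.0705, +0.0705, 0)
  M2 = (+0.0705, -0.0705, 0)
  M3 = (-0.0705, -0.0705, 0)
Detected image corners:
  c0 = (116.353026, 274.229266) px
  c1 = (241.572709, 271.585778) px
  c2 = (229.794543, 155.347791) px
  c3 = (94.328016, 159.030405) px
Planar DLT: solve 8×8 A·h = b for H (H[2,2]=1):
  H  [+914.74336 +216.12928 +170.62617]
  H  [-32.66802 +941.93162 +217.35351]
  H  [-0.04828 +0.56381 +1.00000]
B = K⁻¹H; ‖b₁‖=1.069393, ‖b₂‖=1.069393; λ = 2/(‖b₁‖+‖b₂‖) = 0.935110, sign → tz>0 ⇒ λ=+0.935110
r₁ = λ·B[:,0] = (+0.99873,-0.02244,-0.04514); r₂ = λ·B[:,1] = (+0.04290,+0.84864,+0.52722)
r₃ = r₁×r₂ = (+0.02648,-0.52849,+0.84853); SVD([r₁ r₂ r₃]) → R = UVᵀ:
  R  [+0.99873 +0.04290 +0.02648]
  R  [-0.02244 +0.84864 -0.52849]
  R  [-0.04514 +0.52722 +0.84853]
t = (-0.15239, -0.01596, +0.93511) m
tr R = 2.695898; θ = arccos((tr R − 1)/2) = 0.558692 rad = 32.011°
axis k = ((R−Rᵀ)₃₂, (R−Rᵀ)₁₃, (R−Rᵀ)₂₁) / (2 sinθ) = (+0.995810, +0.067558, -0.061631)
rvec = θ·k = (+0.556351, +0.037744, -0.034433)

rvec=(0.5564, 0.0377, -0.0344) tvec=(-0.1524, -0.0160, 0.9351)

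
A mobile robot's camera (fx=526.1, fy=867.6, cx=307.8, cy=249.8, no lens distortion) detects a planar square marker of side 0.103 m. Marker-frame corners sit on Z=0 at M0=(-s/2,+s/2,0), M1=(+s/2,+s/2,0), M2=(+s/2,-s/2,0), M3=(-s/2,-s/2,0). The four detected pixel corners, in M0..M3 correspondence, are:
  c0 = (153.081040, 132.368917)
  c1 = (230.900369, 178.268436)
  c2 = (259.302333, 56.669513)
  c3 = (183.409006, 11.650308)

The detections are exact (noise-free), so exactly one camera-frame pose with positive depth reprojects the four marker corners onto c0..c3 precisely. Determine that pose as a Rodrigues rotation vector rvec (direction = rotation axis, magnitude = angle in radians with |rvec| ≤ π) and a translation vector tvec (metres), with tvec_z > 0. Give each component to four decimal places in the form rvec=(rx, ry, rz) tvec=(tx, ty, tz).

rvec=(-0.1544, -0.0390, 0.3415) tvec=(-0.1277, -0.1195, 0.6656)

Intrinsics K: fx=526.1, fy=867.6, cx=307.8, cy=249.8
Marker side s = 0.103 m; corners in marker frame (Z=0):
  M0 = (-0.0515, +0.0515, 0)
  M1 = (+0.0515, +0.0515, 0)
  M2 = (+0.0515, -0.0515, 0)
  M3 = (-0.0515, -0.0515, 0)
Detected image corners:
  c0 = (153.081040, 132.368917) px
  c1 = (230.900369, 178.268436) px
  c2 = (259.302333, 56.669513) px
  c3 = (183.409006, 11.650308) px
Planar DLT: solve 8×8 A·h = b for H (H[2,2]=1):
  H  [+749.81404 -333.93859 +206.88782]
  H  [+443.01997 +1153.90952 +94.02311]
  H  [+0.01814 -0.23637 +1.00000]
B = K⁻¹H; ‖b₁‖=1.502298, ‖b₂‖=1.502298; λ = 2/(‖b₁‖+‖b₂‖) = 0.665647, sign → tz>0 ⇒ λ=+0.665647
r₁ = λ·B[:,0] = (+0.94163,+0.33642,+0.01208); r₂ = λ·B[:,1] = (-0.33046,+0.93061,-0.15734)
r₃ = r₁×r₂ = (-0.06417,+0.14416,+0.98747); SVD([r₁ r₂ r₃]) → R = UVᵀ:
  R  [+0.94163 -0.33046 -0.06417]
  R  [+0.33642 +0.93061 +0.14416]
  R  [+0.01208 -0.15734 +0.98747]
t = (-0.12768, -0.11952, +0.66565) m
tr R = 2.859718; θ = arccos((tr R − 1)/2) = 0.376767 rad = 21.587°
axis k = ((R−Rᵀ)₃₂, (R−Rᵀ)₁₃, (R−Rᵀ)₂₁) / (2 sinθ) = (-0.409738, -0.103622, +0.906298)
rvec = θ·k = (-0.154376, -0.039041, +0.341463)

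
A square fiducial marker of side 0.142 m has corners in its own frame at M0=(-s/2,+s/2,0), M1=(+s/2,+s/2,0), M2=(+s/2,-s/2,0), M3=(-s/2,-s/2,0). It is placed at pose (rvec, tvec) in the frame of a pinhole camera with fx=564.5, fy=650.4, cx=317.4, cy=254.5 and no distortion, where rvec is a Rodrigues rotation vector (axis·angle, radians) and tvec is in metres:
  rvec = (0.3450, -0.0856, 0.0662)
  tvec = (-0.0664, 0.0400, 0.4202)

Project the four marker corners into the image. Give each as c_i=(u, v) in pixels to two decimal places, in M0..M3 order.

Intrinsics K: fx=564.5, fy=650.4, cx=317.4, cy=254.5
Marker side s = 0.142 m; corners in marker frame (Z=0):
  M0 = (-0.0710, +0.0710, 0)
  M1 = (+0.0710, +0.0710, 0)
  M2 = (+0.0710, -0.0710, 0)
  M3 = (-0.0710, -0.0710, 0)
rvec = (0.3450, -0.0856, 0.0662), |rvec| = θ = 0.36157 rad = 20.717°
Rodrigues: sinθ=0.35375, 1−cosθ=0.06466; R = I + sinθ·[k]× + (1−cosθ)·[k]×²:
    [+0.99421 -0.07937 -0.07245]
    [+0.05016 +0.93897 -0.34033]
    [+0.09504 +0.33473 +0.93751]
t = (-0.0664, 0.0400, 0.4202) m
M0: Pc = R·M0+t = (-0.14262, +0.10311, +0.43722); u = 564.5·(-0.14262)/0.43722 + 317.4 = 133.2551, v = 650.4·(+0.10311)/0.43722 + 254.5 = 407.8780
M1: Pc = R·M1+t = (-0.00145, +0.11023, +0.45071); u = 564.5·(-0.00145)/0.45071 + 317.4 = 315.5881, v = 650.4·(+0.11023)/0.45071 + 254.5 = 413.5639
M2: Pc = R·M2+t = (+0.00982, -0.02311, +0.40318); u = 564.5·(+0.00982)/0.40318 + 317.4 = 331.1551, v = 650.4·(-0.02311)/0.40318 + 254.5 = 217.2276
M3: Pc = R·M3+t = (-0.13135, -0.03023, +0.38969); u = 564.5·(-0.13135)/0.38969 + 317.4 = 127.1214, v = 650.4·(-0.03023)/0.38969 + 254.5 = 204.0484

c0=(133.26, 407.88) c1=(315.59, 413.56) c2=(331.16, 217.23) c3=(127.12, 204.05)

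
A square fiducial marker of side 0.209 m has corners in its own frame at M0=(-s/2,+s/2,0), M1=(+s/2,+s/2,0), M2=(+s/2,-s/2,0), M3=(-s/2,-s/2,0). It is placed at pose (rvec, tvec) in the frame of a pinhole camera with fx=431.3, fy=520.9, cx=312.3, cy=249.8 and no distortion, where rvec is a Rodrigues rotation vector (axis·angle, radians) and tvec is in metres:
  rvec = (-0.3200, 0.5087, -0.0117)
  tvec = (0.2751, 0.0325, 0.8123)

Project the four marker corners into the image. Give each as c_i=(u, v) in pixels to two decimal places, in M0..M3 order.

c0=(404.04, 338.38) c1=(524.42, 337.05) c2=(515.17, 199.82) c3=(404.37, 216.35)

Intrinsics K: fx=431.3, fy=520.9, cx=312.3, cy=249.8
Marker side s = 0.209 m; corners in marker frame (Z=0):
  M0 = (-0.1045, +0.1045, 0)
  M1 = (+0.1045, +0.1045, 0)
  M2 = (+0.1045, -0.1045, 0)
  M3 = (-0.1045, -0.1045, 0)
rvec = (-0.3200, 0.5087, -0.0117), |rvec| = θ = 0.60109 rad = 34.440°
Rodrigues: sinθ=0.56554, 1−cosθ=0.17528; R = I + sinθ·[k]× + (1−cosθ)·[k]×²:
    [+0.87439 -0.06796 +0.48043]
    [-0.08998 +0.95026 +0.29819]
    [-0.47680 -0.30396 +0.82478]
t = (0.2751, 0.0325, 0.8123) m
M0: Pc = R·M0+t = (+0.17662, +0.14120, +0.83036); u = 431.3·(+0.17662)/0.83036 + 312.3 = 404.0405, v = 520.9·(+0.14120)/0.83036 + 249.8 = 338.3801
M1: Pc = R·M1+t = (+0.35937, +0.12240, +0.73071); u = 431.3·(+0.35937)/0.73071 + 312.3 = 524.4185, v = 520.9·(+0.12240)/0.73071 + 249.8 = 337.0544
M2: Pc = R·M2+t = (+0.37358, -0.07620, +0.79424); u = 431.3·(+0.37358)/0.79424 + 312.3 = 515.1653, v = 520.9·(-0.07620)/0.79424 + 249.8 = 199.8213
M3: Pc = R·M3+t = (+0.19083, -0.05740, +0.89389); u = 431.3·(+0.19083)/0.89389 + 312.3 = 404.3741, v = 520.9·(-0.05740)/0.89389 + 249.8 = 216.3516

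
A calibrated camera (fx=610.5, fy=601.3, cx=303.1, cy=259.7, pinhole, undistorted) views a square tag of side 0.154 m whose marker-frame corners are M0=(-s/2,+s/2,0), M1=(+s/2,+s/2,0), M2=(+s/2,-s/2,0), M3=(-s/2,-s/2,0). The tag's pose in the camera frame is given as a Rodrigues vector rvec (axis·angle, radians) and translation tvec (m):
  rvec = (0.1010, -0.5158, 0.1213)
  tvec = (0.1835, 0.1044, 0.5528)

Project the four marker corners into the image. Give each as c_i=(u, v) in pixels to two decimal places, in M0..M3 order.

c0=(427.88, 460.52) c1=(547.96, 448.72) c2=(574.79, 295.89) c3=(456.37, 284.96)

Intrinsics K: fx=610.5, fy=601.3, cx=303.1, cy=259.7
Marker side s = 0.154 m; corners in marker frame (Z=0):
  M0 = (-0.0770, +0.0770, 0)
  M1 = (+0.0770, +0.0770, 0)
  M2 = (+0.0770, -0.0770, 0)
  M3 = (-0.0770, -0.0770, 0)
rvec = (0.1010, -0.5158, 0.1213), |rvec| = θ = 0.53941 rad = 30.906°
Rodrigues: sinθ=0.51363, 1−cosθ=0.14199; R = I + sinθ·[k]× + (1−cosθ)·[k]×²:
    [+0.86299 -0.14093 -0.48517]
    [+0.09008 +0.98784 -0.12670]
    [+0.49713 +0.06564 +0.86519]
t = (0.1835, 0.1044, 0.5528) m
M0: Pc = R·M0+t = (+0.10620, +0.17353, +0.51958); u = 610.5·(+0.10620)/0.51958 + 303.1 = 427.8831, v = 601.3·(+0.17353)/0.51958 + 259.7 = 460.5219
M1: Pc = R·M1+t = (+0.23910, +0.18740, +0.59613); u = 610.5·(+0.23910)/0.59613 + 303.1 = 547.9613, v = 601.3·(+0.18740)/0.59613 + 259.7 = 448.7243
M2: Pc = R·M2+t = (+0.26080, +0.03527, +0.58602); u = 610.5·(+0.26080)/0.58602 + 303.1 = 574.7939, v = 601.3·(+0.03527)/0.58602 + 259.7 = 295.8918
M3: Pc = R·M3+t = (+0.12790, +0.02140, +0.50947); u = 610.5·(+0.12790)/0.50947 + 303.1 = 456.3653, v = 601.3·(+0.02140)/0.50947 + 259.7 = 284.9574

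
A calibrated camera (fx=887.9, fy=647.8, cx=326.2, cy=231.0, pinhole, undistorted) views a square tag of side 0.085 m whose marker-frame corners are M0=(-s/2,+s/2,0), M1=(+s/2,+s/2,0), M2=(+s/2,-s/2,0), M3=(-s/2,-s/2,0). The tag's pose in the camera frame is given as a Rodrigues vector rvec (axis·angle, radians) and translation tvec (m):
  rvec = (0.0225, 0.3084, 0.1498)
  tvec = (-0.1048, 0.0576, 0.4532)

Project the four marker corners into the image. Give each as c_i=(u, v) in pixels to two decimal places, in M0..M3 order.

c0=(39.80, 360.08) c1=(183.94, 386.25) c2=(207.39, 263.46) c3=(60.77, 243.84)

Intrinsics K: fx=887.9, fy=647.8, cx=326.2, cy=231.0
Marker side s = 0.085 m; corners in marker frame (Z=0):
  M0 = (-0.0425, +0.0425, 0)
  M1 = (+0.0425, +0.0425, 0)
  M2 = (+0.0425, -0.0425, 0)
  M3 = (-0.0425, -0.0425, 0)
rvec = (0.0225, 0.3084, 0.1498), |rvec| = θ = 0.34359 rad = 19.686°
Rodrigues: sinθ=0.33687, 1−cosθ=0.05845; R = I + sinθ·[k]× + (1−cosθ)·[k]×²:
    [+0.94180 -0.14343 +0.30404]
    [+0.15031 +0.98864 +0.00081]
    [-0.30070 +0.04493 +0.95266]
t = (-0.1048, 0.0576, 0.4532) m
M0: Pc = R·M0+t = (-0.15092, +0.09323, +0.46789); u = 887.9·(-0.15092)/0.46789 + 326.2 = 39.7988, v = 647.8·(+0.09323)/0.46789 + 231.0 = 360.0773
M1: Pc = R·M1+t = (-0.07087, +0.10601, +0.44233); u = 887.9·(-0.07087)/0.44233 + 326.2 = 183.9420, v = 647.8·(+0.10601)/0.44233 + 231.0 = 386.2464
M2: Pc = R·M2+t = (-0.05868, +0.02197, +0.43851); u = 887.9·(-0.05868)/0.43851 + 326.2 = 207.3893, v = 647.8·(+0.02197)/0.43851 + 231.0 = 263.4569
M3: Pc = R·M3+t = (-0.13873, +0.00919, +0.46407); u = 887.9·(-0.13873)/0.46407 + 326.2 = 60.7684, v = 647.8·(+0.00919)/0.46407 + 231.0 = 243.8352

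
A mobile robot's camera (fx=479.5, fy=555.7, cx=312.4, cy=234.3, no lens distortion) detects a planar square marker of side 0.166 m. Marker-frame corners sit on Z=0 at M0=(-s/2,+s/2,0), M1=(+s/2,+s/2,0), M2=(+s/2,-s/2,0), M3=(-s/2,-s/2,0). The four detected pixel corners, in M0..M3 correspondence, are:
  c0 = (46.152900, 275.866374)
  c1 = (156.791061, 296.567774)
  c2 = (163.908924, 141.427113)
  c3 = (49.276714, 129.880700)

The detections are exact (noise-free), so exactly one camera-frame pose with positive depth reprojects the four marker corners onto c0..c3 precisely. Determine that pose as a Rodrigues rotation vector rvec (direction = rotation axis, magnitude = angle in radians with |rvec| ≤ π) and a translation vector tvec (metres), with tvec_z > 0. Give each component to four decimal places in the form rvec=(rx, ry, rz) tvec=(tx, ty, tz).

Intrinsics K: fx=479.5, fy=555.7, cx=312.4, cy=234.3
Marker side s = 0.166 m; corners in marker frame (Z=0):
  M0 = (-0.0830, +0.0830, 0)
  M1 = (+0.0830, +0.0830, 0)
  M2 = (+0.0830, -0.0830, 0)
  M3 = (-0.0830, -0.0830, 0)
Detected image corners:
  c0 = (46.152900, 275.866374) px
  c1 = (156.791061, 296.567774) px
  c2 = (163.908924, 141.427113) px
  c3 = (49.276714, 129.880700) px
Planar DLT: solve 8×8 A·h = b for H (H[2,2]=1):
  H  [+638.03926 -10.07061 +102.18043]
  H  [+15.88833 +947.46551 +211.90107]
  H  [-0.38729 +0.19601 +1.00000]
B = K⁻¹H; ‖b₁‖=1.640901, ‖b₂‖=1.640901; λ = 2/(‖b₁‖+‖b₂‖) = 0.609421, sign → tz>0 ⇒ λ=+0.609421
r₁ = λ·B[:,0] = (+0.96469,+0.11694,-0.23602); r₂ = λ·B[:,1] = (-0.09062,+0.98870,+0.11945)
r₃ = r₁×r₂ = (+0.24732,-0.09384,+0.96438); SVD([r₁ r₂ r₃]) → R = UVᵀ:
  R  [+0.96469 -0.09062 +0.24732]
  R  [+0.11694 +0.98870 -0.09384]
  R  [-0.23602 +0.11945 +0.96438]
t = (-0.26718, -0.02456, +0.60942) m
tr R = 2.917761; θ = arccos((tr R − 1)/2) = 0.287766 rad = 16.488°
axis k = ((R−Rᵀ)₃₂, (R−Rᵀ)₁₃, (R−Rᵀ)₂₁) / (2 sinθ) = (+0.375770, +0.851519, +0.365667)
rvec = θ·k = (+0.108134, +0.245038, +0.105227)

rvec=(0.1081, 0.2450, 0.1052) tvec=(-0.2672, -0.0246, 0.6094)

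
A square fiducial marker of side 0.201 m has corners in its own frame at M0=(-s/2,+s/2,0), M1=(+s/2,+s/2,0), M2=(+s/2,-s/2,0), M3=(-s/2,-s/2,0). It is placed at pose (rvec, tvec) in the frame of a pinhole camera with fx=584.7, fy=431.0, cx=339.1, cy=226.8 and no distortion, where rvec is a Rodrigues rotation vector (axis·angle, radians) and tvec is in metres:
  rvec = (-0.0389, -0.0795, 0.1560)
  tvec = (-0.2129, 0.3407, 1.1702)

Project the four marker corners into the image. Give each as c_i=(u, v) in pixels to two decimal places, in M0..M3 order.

Intrinsics K: fx=584.7, fy=431.0, cx=339.1, cy=226.8
Marker side s = 0.201 m; corners in marker frame (Z=0):
  M0 = (-0.1005, +0.1005, 0)
  M1 = (+0.1005, +0.1005, 0)
  M2 = (+0.1005, -0.1005, 0)
  M3 = (-0.1005, -0.1005, 0)
rvec = (-0.0389, -0.0795, 0.1560), |rvec| = θ = 0.17936 rad = 10.276°
Rodrigues: sinθ=0.17840, 1−cosθ=0.01604; R = I + sinθ·[k]× + (1−cosθ)·[k]×²:
    [+0.98471 -0.15362 -0.08210]
    [+0.15671 +0.98711 +0.03251]
    [+0.07605 -0.04488 +0.99609]
t = (-0.2129, 0.3407, 1.1702) m
M0: Pc = R·M0+t = (-0.32730, +0.42416, +1.15805); u = 584.7·(-0.32730)/1.15805 + 339.1 = 173.8443, v = 431.0·(+0.42416)/1.15805 + 226.8 = 384.6615
M1: Pc = R·M1+t = (-0.12938, +0.45565, +1.17333); u = 584.7·(-0.12938)/1.17333 + 339.1 = 274.6291, v = 431.0·(+0.45565)/1.17333 + 226.8 = 394.1751
M2: Pc = R·M2+t = (-0.09850, +0.25724, +1.18235); u = 584.7·(-0.09850)/1.18235 + 339.1 = 290.3909, v = 431.0·(+0.25724)/1.18235 + 226.8 = 320.5727
M3: Pc = R·M3+t = (-0.29642, +0.22575, +1.16707); u = 584.7·(-0.29642)/1.16707 + 339.1 = 190.5915, v = 431.0·(+0.22575)/1.16707 + 226.8 = 310.1685

c0=(173.84, 384.66) c1=(274.63, 394.18) c2=(290.39, 320.57) c3=(190.59, 310.17)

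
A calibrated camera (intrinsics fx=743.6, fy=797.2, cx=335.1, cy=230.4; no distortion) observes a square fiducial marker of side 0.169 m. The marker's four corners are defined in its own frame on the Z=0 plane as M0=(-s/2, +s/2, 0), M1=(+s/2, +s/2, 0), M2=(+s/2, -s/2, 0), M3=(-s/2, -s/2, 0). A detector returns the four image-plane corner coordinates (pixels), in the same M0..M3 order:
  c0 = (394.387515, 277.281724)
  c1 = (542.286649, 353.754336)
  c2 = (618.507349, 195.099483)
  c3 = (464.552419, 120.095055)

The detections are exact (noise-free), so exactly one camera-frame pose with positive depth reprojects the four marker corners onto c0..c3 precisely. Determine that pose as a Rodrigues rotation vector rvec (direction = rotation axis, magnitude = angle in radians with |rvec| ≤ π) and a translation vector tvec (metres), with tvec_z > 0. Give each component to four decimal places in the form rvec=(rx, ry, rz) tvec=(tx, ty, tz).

Intrinsics K: fx=743.6, fy=797.2, cx=335.1, cy=230.4
Marker side s = 0.169 m; corners in marker frame (Z=0):
  M0 = (-0.0845, +0.0845, 0)
  M1 = (+0.0845, +0.0845, 0)
  M2 = (+0.0845, -0.0845, 0)
  M3 = (-0.0845, -0.0845, 0)
Detected image corners:
  c0 = (394.387515, 277.281724) px
  c1 = (542.286649, 353.754336) px
  c2 = (618.507349, 195.099483) px
  c3 = (464.552419, 120.095055) px
Planar DLT: solve 8×8 A·h = b for H (H[2,2]=1):
  H  [+823.61891 -346.55467 +503.53108]
  H  [+415.80860 +974.83772 +237.26000]
  H  [-0.13701 +0.17098 +1.00000]
B = K⁻¹H; ‖b₁‖=1.304258, ‖b₂‖=1.304258; λ = 2/(‖b₁‖+‖b₂‖) = 0.766720, sign → tz>0 ⇒ λ=+0.766720
r₁ = λ·B[:,0] = (+0.89657,+0.43027,-0.10505); r₂ = λ·B[:,1] = (-0.41640,+0.89968,+0.13109)
r₃ = r₁×r₂ = (+0.15092,-0.07379,+0.98579); SVD([r₁ r₂ r₃]) → R = UVᵀ:
  R  [+0.89657 -0.41640 +0.15092]
  R  [+0.43027 +0.89968 -0.07379]
  R  [-0.10505 +0.13109 +0.98579]
t = (+0.17367, +0.00660, +0.76672) m
tr R = 2.782034; θ = arccos((tr R − 1)/2) = 0.471215 rad = 26.999°
axis k = ((R−Rᵀ)₃₂, (R−Rᵀ)₁₃, (R−Rᵀ)₂₁) / (2 sinθ) = (+0.225653, +0.281918, +0.932525)
rvec = θ·k = (+0.106331, +0.132844, +0.439420)

rvec=(0.1063, 0.1328, 0.4394) tvec=(0.1737, 0.0066, 0.7667)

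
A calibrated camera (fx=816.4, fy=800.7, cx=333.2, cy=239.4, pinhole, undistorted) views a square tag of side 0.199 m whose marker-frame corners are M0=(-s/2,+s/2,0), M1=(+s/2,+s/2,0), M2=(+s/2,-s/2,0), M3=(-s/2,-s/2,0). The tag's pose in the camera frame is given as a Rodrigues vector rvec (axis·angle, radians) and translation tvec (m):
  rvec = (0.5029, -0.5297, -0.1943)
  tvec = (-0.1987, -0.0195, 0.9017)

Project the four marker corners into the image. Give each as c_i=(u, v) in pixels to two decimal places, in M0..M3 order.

Intrinsics K: fx=816.4, fy=800.7, cx=333.2, cy=239.4
Marker side s = 0.199 m; corners in marker frame (Z=0):
  M0 = (-0.0995, +0.0995, 0)
  M1 = (+0.0995, +0.0995, 0)
  M2 = (+0.0995, -0.0995, 0)
  M3 = (-0.0995, -0.0995, 0)
rvec = (0.5029, -0.5297, -0.1943), |rvec| = θ = 0.75581 rad = 43.305°
Rodrigues: sinθ=0.68588, 1−cosθ=0.27228; R = I + sinθ·[k]× + (1−cosθ)·[k]×²:
    [+0.84827 +0.04935 -0.52726]
    [-0.30329 +0.86146 -0.40731]
    [+0.43411 +0.50543 +0.74571]
t = (-0.1987, -0.0195, 0.9017) m
M0: Pc = R·M0+t = (-0.27819, +0.09639, +0.90880); u = 816.4·(-0.27819)/0.90880 + 333.2 = 83.2911, v = 800.7·(+0.09639)/0.90880 + 239.4 = 324.3275
M1: Pc = R·M1+t = (-0.10939, +0.03604, +0.99518); u = 816.4·(-0.10939)/0.99518 + 333.2 = 243.4642, v = 800.7·(+0.03604)/0.99518 + 239.4 = 268.3946
M2: Pc = R·M2+t = (-0.11921, -0.13539, +0.89460); u = 816.4·(-0.11921)/0.89460 + 333.2 = 224.4131, v = 800.7·(-0.13539)/0.89460 + 239.4 = 118.2190
M3: Pc = R·M3+t = (-0.28801, -0.07504, +0.80822); u = 816.4·(-0.28801)/0.80822 + 333.2 = 42.2705, v = 800.7·(-0.07504)/0.80822 + 239.4 = 165.0606

c0=(83.29, 324.33) c1=(243.46, 268.39) c2=(224.41, 118.22) c3=(42.27, 165.06)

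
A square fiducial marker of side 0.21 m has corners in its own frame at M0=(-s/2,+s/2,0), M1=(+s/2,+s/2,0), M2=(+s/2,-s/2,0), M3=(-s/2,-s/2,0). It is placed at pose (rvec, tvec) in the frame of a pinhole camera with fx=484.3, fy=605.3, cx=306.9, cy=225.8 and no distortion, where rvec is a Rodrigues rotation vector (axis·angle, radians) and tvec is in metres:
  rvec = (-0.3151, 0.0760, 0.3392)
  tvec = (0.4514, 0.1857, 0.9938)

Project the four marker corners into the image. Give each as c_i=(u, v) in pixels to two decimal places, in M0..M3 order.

Intrinsics K: fx=484.3, fy=605.3, cx=306.9, cy=225.8
Marker side s = 0.21 m; corners in marker frame (Z=0):
  M0 = (-0.1050, +0.1050, 0)
  M1 = (+0.1050, +0.1050, 0)
  M2 = (+0.1050, -0.1050, 0)
  M3 = (-0.1050, -0.1050, 0)
rvec = (-0.3151, 0.0760, 0.3392), |rvec| = θ = 0.46917 rad = 26.881°
Rodrigues: sinθ=0.45215, 1−cosθ=0.10806; R = I + sinθ·[k]× + (1−cosθ)·[k]×²:
    [+0.94068 -0.33865 +0.02077]
    [+0.31514 +0.89478 +0.31632]
    [-0.12571 -0.29101 +0.94842]
t = (0.4514, 0.1857, 0.9938) m
M0: Pc = R·M0+t = (+0.31707, +0.24656, +0.97644); u = 484.3·(+0.31707)/0.97644 + 306.9 = 464.1616, v = 605.3·(+0.24656)/0.97644 + 225.8 = 378.6448
M1: Pc = R·M1+t = (+0.51461, +0.31274, +0.95004); u = 484.3·(+0.51461)/0.95004 + 306.9 = 569.2325, v = 605.3·(+0.31274)/0.95004 + 225.8 = 425.0562
M2: Pc = R·M2+t = (+0.58573, +0.12484, +1.01116); u = 484.3·(+0.58573)/1.01116 + 306.9 = 587.4391, v = 605.3·(+0.12484)/1.01116 + 225.8 = 300.5304
M3: Pc = R·M3+t = (+0.38819, +0.05866, +1.03756); u = 484.3·(+0.38819)/1.03756 + 306.9 = 488.0937, v = 605.3·(+0.05866)/1.03756 + 225.8 = 260.0210

c0=(464.16, 378.64) c1=(569.23, 425.06) c2=(587.44, 300.53) c3=(488.09, 260.02)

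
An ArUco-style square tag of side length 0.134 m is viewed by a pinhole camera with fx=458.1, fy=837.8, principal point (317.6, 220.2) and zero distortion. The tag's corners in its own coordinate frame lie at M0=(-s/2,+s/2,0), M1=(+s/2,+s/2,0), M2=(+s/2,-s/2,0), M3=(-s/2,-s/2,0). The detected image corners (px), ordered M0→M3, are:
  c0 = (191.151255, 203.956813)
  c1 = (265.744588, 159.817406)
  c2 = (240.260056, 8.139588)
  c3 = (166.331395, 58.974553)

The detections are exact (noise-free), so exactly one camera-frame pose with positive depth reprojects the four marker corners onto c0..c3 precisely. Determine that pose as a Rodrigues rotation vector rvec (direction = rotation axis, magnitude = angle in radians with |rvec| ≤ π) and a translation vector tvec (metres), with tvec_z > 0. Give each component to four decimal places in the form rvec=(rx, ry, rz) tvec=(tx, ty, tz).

Intrinsics K: fx=458.1, fy=837.8, cx=317.6, cy=220.2
Marker side s = 0.134 m; corners in marker frame (Z=0):
  M0 = (-0.0670, +0.0670, 0)
  M1 = (+0.0670, +0.0670, 0)
  M2 = (+0.0670, -0.0670, 0)
  M3 = (-0.0670, -0.0670, 0)
Detected image corners:
  c0 = (191.151255, 203.956813) px
  c1 = (265.744588, 159.817406) px
  c2 = (240.260056, 8.139588) px
  c3 = (166.331395, 58.974553) px
Planar DLT: solve 8×8 A·h = b for H (H[2,2]=1):
  H  [+484.42366 +196.86125 +215.10374]
  H  [-389.12643 +1110.99646 +108.44829]
  H  [-0.32320 +0.04267 +1.00000]
B = K⁻¹H; ‖b₁‖=1.375074, ‖b₂‖=1.375074; λ = 2/(‖b₁‖+‖b₂‖) = 0.727234, sign → tz>0 ⇒ λ=+0.727234
r₁ = λ·B[:,0] = (+0.93198,-0.27600,-0.23504); r₂ = λ·B[:,1] = (+0.29100,+0.95622,+0.03103)
r₃ = r₁×r₂ = (+0.21619,-0.09732,+0.97149); SVD([r₁ r₂ r₃]) → R = UVᵀ:
  R  [+0.93198 +0.29100 +0.21619]
  R  [-0.27600 +0.95622 -0.09732]
  R  [-0.23504 +0.03103 +0.97149]
t = (-0.16271, -0.09700, +0.72723) m
tr R = 2.859686; θ = arccos((tr R − 1)/2) = 0.376811 rad = 21.590°
axis k = ((R−Rᵀ)₃₂, (R−Rᵀ)₁₃, (R−Rᵀ)₂₁) / (2 sinθ) = (+0.174414, +0.613155, -0.770467)
rvec = θ·k = (+0.065721, +0.231044, -0.290320)

rvec=(0.0657, 0.2310, -0.2903) tvec=(-0.1627, -0.0970, 0.7272)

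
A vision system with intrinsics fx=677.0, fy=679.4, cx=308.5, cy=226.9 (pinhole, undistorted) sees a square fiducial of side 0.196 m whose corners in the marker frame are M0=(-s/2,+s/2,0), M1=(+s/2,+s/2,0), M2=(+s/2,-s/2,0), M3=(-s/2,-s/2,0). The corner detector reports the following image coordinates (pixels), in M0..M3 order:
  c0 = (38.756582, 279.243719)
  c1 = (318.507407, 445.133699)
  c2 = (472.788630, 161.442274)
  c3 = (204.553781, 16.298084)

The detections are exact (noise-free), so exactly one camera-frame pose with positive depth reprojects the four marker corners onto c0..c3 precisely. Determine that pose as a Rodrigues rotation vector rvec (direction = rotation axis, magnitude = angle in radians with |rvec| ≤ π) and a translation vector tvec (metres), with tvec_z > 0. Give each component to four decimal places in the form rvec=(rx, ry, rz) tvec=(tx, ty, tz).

Intrinsics K: fx=677.0, fy=679.4, cx=308.5, cy=226.9
Marker side s = 0.196 m; corners in marker frame (Z=0):
  M0 = (-0.0980, +0.0980, 0)
  M1 = (+0.0980, +0.0980, 0)
  M2 = (+0.0980, -0.0980, 0)
  M3 = (-0.0980, -0.0980, 0)
Detected image corners:
  c0 = (38.756582, 279.243719) px
  c1 = (318.507407, 445.133699) px
  c2 = (472.788630, 161.442274) px
  c3 = (204.553781, 16.298084) px
Planar DLT: solve 8×8 A·h = b for H (H[2,2]=1):
  H  [+1345.47769 -902.64189 +258.57231]
  H  [+746.84045 +1318.86189 +219.58312]
  H  [-0.19908 -0.33072 +1.00000]
B = K⁻¹H; ‖b₁‖=2.391075, ‖b₂‖=2.391075; λ = 2/(‖b₁‖+‖b₂‖) = 0.418222, sign → tz>0 ⇒ λ=+0.418222
r₁ = λ·B[:,0] = (+0.86912,+0.48754,-0.08326); r₂ = λ·B[:,1] = (-0.49459,+0.85805,-0.13832)
r₃ = r₁×r₂ = (+0.00401,+0.16139,+0.98688); SVD([r₁ r₂ r₃]) → R = UVᵀ:
  R  [+0.86912 -0.49459 +0.00401]
  R  [+0.48754 +0.85805 +0.16139]
  R  [-0.08326 -0.13832 +0.98688]
t = (-0.03084, -0.00450, +0.41822) m
tr R = 2.714055; θ = arccos((tr R − 1)/2) = 0.541324 rad = 31.016°
axis k = ((R−Rᵀ)₃₂, (R−Rᵀ)₁₃, (R−Rᵀ)₂₁) / (2 sinθ) = (-0.290826, +0.084681, +0.953021)
rvec = θ·k = (-0.157431, +0.045840, +0.515893)

rvec=(-0.1574, 0.0458, 0.5159) tvec=(-0.0308, -0.0045, 0.4182)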